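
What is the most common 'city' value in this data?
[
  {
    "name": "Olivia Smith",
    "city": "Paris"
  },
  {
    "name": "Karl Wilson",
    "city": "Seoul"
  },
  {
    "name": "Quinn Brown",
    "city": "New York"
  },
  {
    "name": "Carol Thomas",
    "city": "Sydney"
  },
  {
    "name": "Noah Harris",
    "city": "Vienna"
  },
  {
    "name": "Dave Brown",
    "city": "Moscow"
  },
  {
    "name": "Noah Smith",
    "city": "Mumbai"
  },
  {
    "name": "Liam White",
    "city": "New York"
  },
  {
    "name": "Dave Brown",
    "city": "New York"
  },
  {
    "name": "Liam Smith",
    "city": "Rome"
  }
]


Counting 'city' values across 10 records:

  New York: 3 ###
  Paris: 1 #
  Seoul: 1 #
  Sydney: 1 #
  Vienna: 1 #
  Moscow: 1 #
  Mumbai: 1 #
  Rome: 1 #

Most common: New York (3 times)

New York (3 times)


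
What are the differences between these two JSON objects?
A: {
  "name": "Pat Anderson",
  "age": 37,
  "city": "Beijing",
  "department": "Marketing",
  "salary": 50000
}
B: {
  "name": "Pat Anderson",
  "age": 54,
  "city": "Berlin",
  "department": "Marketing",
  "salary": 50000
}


Comparing each field (in key order):
  name: same
  age: DIFFERENT
  city: DIFFERENT
  department: same
  salary: same
Differences:
  age: 37 -> 54
  city: Beijing -> Berlin

2 field(s) changed

2 changes: age, city


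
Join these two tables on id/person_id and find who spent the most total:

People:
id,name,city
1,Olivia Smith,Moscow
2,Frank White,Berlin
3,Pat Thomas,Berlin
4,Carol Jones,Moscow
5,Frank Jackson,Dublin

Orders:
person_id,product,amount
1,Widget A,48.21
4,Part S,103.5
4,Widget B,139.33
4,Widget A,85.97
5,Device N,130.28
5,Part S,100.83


Join on: people.id = orders.person_id

Joined rows:
  Olivia Smith (Moscow) bought Widget A for $48.21
  Carol Jones (Moscow) bought Part S for $103.5
  Carol Jones (Moscow) bought Widget B for $139.33
  Carol Jones (Moscow) bought Widget A for $85.97
  Frank Jackson (Dublin) bought Device N for $130.28
  Frank Jackson (Dublin) bought Part S for $100.83

Total per person:
  Carol Jones: $328.80
  Frank Jackson: $231.11
  Olivia Smith: $48.21

Top spender: Carol Jones ($328.80)

Carol Jones ($328.80)


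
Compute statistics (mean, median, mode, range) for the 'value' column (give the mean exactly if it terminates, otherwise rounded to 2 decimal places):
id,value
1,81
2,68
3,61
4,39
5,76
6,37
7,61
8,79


Data: [81, 68, 61, 39, 76, 37, 61, 79]
Count: 8
Sum: 502
Mean: 502/8 = 62.75
Sorted: [37, 39, 61, 61, 68, 76, 79, 81]
Median: 64.5
Mode: 61 (2 times)
Range: 81 - 37 = 44
Min: 37, Max: 81

mean=62.75, median=64.5, mode=61, range=44


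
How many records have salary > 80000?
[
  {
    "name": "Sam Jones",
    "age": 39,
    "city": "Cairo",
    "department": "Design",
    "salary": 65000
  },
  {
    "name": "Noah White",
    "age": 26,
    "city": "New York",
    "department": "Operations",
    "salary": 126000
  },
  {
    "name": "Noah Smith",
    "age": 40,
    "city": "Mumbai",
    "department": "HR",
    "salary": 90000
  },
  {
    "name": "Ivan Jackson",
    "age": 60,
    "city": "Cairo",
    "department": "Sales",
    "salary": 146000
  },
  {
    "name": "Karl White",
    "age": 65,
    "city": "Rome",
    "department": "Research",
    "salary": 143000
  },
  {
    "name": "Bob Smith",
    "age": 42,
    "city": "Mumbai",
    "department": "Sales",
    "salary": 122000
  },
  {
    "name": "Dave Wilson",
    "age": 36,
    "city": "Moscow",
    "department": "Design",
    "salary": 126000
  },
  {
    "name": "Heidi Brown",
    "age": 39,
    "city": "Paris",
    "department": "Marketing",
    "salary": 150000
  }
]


Data: 8 records
Condition: salary > 80000

Checking each record:
  Sam Jones: 65000
  Noah White: 126000 MATCH
  Noah Smith: 90000 MATCH
  Ivan Jackson: 146000 MATCH
  Karl White: 143000 MATCH
  Bob Smith: 122000 MATCH
  Dave Wilson: 126000 MATCH
  Heidi Brown: 150000 MATCH

Count: 7

7


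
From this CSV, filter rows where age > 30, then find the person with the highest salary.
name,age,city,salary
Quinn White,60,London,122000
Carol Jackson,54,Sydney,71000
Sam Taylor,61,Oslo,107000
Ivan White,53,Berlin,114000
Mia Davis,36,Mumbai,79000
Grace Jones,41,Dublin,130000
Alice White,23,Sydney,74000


Filter: age > 30
Sort by: salary (descending)

Filtered records (6):
  Grace Jones, age 41, salary $130000
  Quinn White, age 60, salary $122000
  Ivan White, age 53, salary $114000
  Sam Taylor, age 61, salary $107000
  Mia Davis, age 36, salary $79000
  Carol Jackson, age 54, salary $71000

Highest salary: Grace Jones ($130000)

Grace Jones


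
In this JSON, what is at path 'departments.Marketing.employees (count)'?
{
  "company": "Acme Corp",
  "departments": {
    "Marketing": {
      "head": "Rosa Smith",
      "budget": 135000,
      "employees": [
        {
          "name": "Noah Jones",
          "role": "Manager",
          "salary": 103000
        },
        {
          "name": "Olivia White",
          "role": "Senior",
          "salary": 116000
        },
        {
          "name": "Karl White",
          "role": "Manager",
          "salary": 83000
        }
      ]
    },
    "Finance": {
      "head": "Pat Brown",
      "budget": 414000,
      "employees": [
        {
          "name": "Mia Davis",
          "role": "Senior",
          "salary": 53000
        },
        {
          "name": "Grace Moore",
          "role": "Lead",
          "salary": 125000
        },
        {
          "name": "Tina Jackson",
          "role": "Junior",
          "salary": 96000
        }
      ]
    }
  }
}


Path: departments.Marketing.employees (count)

Navigate:
  -> departments
  -> Marketing
  -> employees (array, length 3)

3


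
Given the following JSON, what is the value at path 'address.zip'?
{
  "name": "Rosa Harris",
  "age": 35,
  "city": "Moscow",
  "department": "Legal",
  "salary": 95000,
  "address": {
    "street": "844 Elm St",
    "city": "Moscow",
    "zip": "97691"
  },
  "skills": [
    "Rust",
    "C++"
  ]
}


Query: address.zip
Path: address -> zip
Value: 97691

97691


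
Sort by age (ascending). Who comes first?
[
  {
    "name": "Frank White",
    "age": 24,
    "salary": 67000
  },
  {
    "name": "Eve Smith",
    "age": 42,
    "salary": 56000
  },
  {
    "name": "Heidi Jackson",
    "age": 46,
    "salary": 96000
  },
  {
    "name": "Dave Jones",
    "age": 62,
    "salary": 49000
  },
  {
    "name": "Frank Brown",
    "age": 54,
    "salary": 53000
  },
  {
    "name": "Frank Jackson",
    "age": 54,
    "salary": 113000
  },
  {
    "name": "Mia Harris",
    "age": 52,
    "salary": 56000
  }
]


Sort by: age (ascending)

Sorted order:
  1. Frank White (age = 24)
  2. Eve Smith (age = 42)
  3. Heidi Jackson (age = 46)
  4. Mia Harris (age = 52)
  5. Frank Brown (age = 54)
  6. Frank Jackson (age = 54)
  7. Dave Jones (age = 62)

First: Frank White

Frank White


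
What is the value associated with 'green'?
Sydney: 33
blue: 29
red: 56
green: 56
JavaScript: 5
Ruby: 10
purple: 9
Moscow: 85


Looking up key 'green'
Value: 56

56


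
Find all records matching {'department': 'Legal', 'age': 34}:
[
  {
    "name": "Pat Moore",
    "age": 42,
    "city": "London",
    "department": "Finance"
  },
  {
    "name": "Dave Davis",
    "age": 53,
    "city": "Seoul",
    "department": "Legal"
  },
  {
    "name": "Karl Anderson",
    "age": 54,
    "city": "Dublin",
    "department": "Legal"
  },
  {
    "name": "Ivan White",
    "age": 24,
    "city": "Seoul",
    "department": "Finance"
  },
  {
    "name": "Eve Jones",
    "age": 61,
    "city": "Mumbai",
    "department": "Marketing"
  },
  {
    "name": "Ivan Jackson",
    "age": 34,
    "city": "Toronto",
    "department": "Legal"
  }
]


Search criteria: {'department': 'Legal', 'age': 34}

Checking 6 records:
  Pat Moore: {department: Finance, age: 42}
  Dave Davis: {department: Legal, age: 53}
  Karl Anderson: {department: Legal, age: 54}
  Ivan White: {department: Finance, age: 24}
  Eve Jones: {department: Marketing, age: 61}
  Ivan Jackson: {department: Legal, age: 34} <-- MATCH

Matches: ["Ivan Jackson"]

["Ivan Jackson"]


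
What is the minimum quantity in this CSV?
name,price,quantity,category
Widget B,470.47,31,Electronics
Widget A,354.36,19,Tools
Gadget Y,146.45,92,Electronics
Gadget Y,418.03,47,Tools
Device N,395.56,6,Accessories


Computing minimum quantity:
Values: [31, 19, 92, 47, 6]
Min = 6

6


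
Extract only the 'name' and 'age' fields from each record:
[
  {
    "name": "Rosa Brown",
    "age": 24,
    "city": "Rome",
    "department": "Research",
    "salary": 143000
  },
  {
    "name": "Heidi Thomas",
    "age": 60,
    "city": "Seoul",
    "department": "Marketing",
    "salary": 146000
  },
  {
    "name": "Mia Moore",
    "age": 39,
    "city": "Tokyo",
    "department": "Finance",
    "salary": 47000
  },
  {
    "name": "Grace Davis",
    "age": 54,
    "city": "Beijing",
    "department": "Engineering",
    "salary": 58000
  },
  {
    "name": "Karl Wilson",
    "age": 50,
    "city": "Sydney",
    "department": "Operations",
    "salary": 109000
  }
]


Original: 5 records with fields: name, age, city, department, salary
Keep: ['name', 'age']
Drop: ['city', 'department', 'salary']
Result: 5 records, 2 fields each

[
  {
    "name": "Rosa Brown",
    "age": 24
  },
  {
    "name": "Heidi Thomas",
    "age": 60
  },
  {
    "name": "Mia Moore",
    "age": 39
  },
  {
    "name": "Grace Davis",
    "age": 54
  },
  {
    "name": "Karl Wilson",
    "age": 50
  }
]


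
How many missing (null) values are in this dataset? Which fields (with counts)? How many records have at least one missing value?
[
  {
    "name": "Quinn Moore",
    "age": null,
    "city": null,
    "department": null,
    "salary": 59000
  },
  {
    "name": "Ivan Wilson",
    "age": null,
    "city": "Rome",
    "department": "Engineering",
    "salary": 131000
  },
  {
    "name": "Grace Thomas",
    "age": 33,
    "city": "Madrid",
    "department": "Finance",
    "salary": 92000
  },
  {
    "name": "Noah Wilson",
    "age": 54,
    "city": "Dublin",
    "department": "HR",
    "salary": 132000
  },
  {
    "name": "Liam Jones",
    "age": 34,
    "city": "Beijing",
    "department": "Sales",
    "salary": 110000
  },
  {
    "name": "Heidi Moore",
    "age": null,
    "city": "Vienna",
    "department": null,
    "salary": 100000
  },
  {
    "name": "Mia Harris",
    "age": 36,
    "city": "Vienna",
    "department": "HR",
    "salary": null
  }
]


Checking for missing (null) values in 7 records:

  Quinn Moore: age, city, department
  Ivan Wilson: age
  Grace Thomas: complete
  Noah Wilson: complete
  Liam Jones: complete
  Heidi Moore: age, department
  Mia Harris: salary

Per field:
  name: 0 missing
  age: 3 missing
  city: 1 missing
  department: 2 missing
  salary: 1 missing

Total missing values: 7
Records with any missing: 4

7 missing values (age: 3, city: 1, department: 2, salary: 1); 4 incomplete records


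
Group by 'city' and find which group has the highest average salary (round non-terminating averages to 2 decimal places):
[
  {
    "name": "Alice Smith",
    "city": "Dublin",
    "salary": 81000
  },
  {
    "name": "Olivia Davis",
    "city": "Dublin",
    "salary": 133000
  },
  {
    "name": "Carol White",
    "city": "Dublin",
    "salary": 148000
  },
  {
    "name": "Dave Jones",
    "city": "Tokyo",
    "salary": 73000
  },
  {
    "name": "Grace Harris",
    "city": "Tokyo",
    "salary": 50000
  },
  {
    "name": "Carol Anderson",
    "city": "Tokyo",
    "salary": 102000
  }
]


Group by: city

Groups:
  Dublin: 3 people, avg salary = 362000/3 ≈ $120666.67
  Tokyo: 3 people, avg salary = 225000/3 = $75000

Highest average salary: Dublin (≈$120666.67)

Dublin (≈$120666.67)


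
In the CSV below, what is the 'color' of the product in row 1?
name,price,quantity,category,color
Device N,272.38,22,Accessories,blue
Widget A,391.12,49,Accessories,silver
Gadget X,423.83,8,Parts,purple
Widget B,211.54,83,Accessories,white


Query: Row 1 ('Device N'), column 'color'
Value: blue

blue


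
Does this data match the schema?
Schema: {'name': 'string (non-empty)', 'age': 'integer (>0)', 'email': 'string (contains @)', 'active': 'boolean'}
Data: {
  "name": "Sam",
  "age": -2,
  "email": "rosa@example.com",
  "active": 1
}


Validating each field against schema:
  name: OK (non-empty string)
  age: FAIL (-2 is not > 0)
  email: OK (string with @)
  active: FAIL (1 is not a boolean)

Result: INVALID (2 errors: age, active)

INVALID (2 errors: age, active)


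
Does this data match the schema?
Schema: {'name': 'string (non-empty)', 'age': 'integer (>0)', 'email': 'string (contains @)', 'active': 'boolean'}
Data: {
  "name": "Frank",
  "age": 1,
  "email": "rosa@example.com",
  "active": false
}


Validating each field against schema:
  name: OK (non-empty string)
  age: OK (positive integer)
  email: OK (string with @)
  active: OK (boolean)

Result: VALID

VALID


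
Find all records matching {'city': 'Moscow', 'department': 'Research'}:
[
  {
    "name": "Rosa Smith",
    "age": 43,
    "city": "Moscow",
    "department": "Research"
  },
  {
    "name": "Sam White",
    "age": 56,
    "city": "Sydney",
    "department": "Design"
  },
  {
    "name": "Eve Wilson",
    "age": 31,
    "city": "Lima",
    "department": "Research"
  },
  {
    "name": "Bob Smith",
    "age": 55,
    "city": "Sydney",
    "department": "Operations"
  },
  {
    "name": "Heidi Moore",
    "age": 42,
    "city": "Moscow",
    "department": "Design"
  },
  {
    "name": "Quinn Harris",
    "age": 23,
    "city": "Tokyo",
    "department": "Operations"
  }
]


Search criteria: {'city': 'Moscow', 'department': 'Research'}

Checking 6 records:
  Rosa Smith: {city: Moscow, department: Research} <-- MATCH
  Sam White: {city: Sydney, department: Design}
  Eve Wilson: {city: Lima, department: Research}
  Bob Smith: {city: Sydney, department: Operations}
  Heidi Moore: {city: Moscow, department: Design}
  Quinn Harris: {city: Tokyo, department: Operations}

Matches: ["Rosa Smith"]

["Rosa Smith"]


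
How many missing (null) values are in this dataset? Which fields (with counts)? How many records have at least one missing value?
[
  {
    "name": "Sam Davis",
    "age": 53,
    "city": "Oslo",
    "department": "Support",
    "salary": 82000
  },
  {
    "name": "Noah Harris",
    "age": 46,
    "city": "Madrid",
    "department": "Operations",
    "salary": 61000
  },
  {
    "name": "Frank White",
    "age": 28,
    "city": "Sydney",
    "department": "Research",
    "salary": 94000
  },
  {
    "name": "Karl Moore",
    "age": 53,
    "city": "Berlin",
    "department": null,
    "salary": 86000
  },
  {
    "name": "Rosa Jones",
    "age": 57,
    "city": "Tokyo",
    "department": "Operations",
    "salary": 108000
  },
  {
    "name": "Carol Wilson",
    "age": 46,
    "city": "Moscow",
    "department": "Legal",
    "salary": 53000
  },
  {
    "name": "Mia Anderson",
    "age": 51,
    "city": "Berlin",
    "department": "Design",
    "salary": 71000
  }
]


Checking for missing (null) values in 7 records:

  Sam Davis: complete
  Noah Harris: complete
  Frank White: complete
  Karl Moore: department
  Rosa Jones: complete
  Carol Wilson: complete
  Mia Anderson: complete

Per field:
  name: 0 missing
  age: 0 missing
  city: 0 missing
  department: 1 missing
  salary: 0 missing

Total missing values: 1
Records with any missing: 1

1 missing values (department: 1); 1 incomplete records


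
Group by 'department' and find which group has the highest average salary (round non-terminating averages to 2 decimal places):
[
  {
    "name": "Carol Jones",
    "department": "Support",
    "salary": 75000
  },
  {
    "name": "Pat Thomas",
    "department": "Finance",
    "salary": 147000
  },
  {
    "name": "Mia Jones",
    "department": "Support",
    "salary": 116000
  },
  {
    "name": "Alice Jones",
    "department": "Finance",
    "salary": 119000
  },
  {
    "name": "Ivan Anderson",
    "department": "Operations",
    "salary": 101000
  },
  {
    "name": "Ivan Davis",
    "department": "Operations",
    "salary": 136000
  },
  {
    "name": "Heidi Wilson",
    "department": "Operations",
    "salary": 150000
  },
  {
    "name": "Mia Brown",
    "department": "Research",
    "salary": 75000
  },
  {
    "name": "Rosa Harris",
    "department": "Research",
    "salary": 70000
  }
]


Group by: department

Groups:
  Finance: 2 people, avg salary = 266000/2 = $133000
  Operations: 3 people, avg salary = 387000/3 = $129000
  Research: 2 people, avg salary = 145000/2 = $72500
  Support: 2 people, avg salary = 191000/2 = $95500

Highest average salary: Finance ($133000)

Finance ($133000)


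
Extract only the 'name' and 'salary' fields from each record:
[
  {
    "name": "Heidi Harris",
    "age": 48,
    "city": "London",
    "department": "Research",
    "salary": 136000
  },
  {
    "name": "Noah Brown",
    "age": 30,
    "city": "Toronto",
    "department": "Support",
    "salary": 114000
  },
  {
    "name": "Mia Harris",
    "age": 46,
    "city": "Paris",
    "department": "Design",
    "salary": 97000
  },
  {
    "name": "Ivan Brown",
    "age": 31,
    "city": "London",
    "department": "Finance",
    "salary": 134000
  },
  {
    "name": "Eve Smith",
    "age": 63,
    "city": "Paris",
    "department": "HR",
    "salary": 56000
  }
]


Original: 5 records with fields: name, age, city, department, salary
Keep: ['name', 'salary']
Drop: ['age', 'city', 'department']
Result: 5 records, 2 fields each

[
  {
    "name": "Heidi Harris",
    "salary": 136000
  },
  {
    "name": "Noah Brown",
    "salary": 114000
  },
  {
    "name": "Mia Harris",
    "salary": 97000
  },
  {
    "name": "Ivan Brown",
    "salary": 134000
  },
  {
    "name": "Eve Smith",
    "salary": 56000
  }
]


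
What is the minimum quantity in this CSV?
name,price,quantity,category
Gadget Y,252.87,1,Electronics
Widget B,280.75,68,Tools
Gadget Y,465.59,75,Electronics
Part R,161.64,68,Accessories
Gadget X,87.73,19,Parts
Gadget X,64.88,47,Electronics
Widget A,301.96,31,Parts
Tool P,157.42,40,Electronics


Computing minimum quantity:
Values: [1, 68, 75, 68, 19, 47, 31, 40]
Min = 1

1


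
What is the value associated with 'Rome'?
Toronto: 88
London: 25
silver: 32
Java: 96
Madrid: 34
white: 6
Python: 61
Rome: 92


Looking up key 'Rome'
Value: 92

92


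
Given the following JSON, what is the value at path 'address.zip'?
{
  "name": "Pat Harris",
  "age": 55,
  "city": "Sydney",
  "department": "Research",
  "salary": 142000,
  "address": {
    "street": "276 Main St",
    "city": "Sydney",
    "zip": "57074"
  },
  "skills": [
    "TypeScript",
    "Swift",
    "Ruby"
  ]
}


Query: address.zip
Path: address -> zip
Value: 57074

57074


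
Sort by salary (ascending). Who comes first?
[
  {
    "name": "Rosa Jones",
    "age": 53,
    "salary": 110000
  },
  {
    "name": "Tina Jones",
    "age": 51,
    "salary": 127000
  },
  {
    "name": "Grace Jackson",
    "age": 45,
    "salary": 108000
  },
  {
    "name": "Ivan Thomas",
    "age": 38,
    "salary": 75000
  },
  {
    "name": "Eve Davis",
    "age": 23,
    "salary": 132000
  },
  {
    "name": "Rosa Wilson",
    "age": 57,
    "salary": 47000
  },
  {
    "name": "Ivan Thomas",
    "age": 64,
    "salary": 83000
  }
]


Sort by: salary (ascending)

Sorted order:
  1. Rosa Wilson (salary = 47000)
  2. Ivan Thomas (salary = 75000)
  3. Ivan Thomas (salary = 83000)
  4. Grace Jackson (salary = 108000)
  5. Rosa Jones (salary = 110000)
  6. Tina Jones (salary = 127000)
  7. Eve Davis (salary = 132000)

First: Rosa Wilson

Rosa Wilson


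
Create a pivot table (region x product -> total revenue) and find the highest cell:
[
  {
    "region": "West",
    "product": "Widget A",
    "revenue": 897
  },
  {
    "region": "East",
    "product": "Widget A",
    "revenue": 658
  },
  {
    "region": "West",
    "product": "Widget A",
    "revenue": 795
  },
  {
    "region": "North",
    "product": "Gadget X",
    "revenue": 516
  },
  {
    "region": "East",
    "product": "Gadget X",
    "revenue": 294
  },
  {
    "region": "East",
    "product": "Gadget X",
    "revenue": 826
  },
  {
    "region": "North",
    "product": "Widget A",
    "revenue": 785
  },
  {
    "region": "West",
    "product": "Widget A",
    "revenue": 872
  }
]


Pivot: region (rows) x product (columns) -> total revenue

     Gadget X      Widget A    
East          1120           658  
North          516           785  
West             0          2564  

Highest: West / Widget A = $2564

West / Widget A = $2564


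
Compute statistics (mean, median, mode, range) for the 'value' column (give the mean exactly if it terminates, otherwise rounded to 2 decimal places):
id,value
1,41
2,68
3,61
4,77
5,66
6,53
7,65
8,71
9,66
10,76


Data: [41, 68, 61, 77, 66, 53, 65, 71, 66, 76]
Count: 10
Sum: 644
Mean: 644/10 = 64.4
Sorted: [41, 53, 61, 65, 66, 66, 68, 71, 76, 77]
Median: 66.0
Mode: 66 (2 times)
Range: 77 - 41 = 36
Min: 41, Max: 77

mean=64.4, median=66.0, mode=66, range=36


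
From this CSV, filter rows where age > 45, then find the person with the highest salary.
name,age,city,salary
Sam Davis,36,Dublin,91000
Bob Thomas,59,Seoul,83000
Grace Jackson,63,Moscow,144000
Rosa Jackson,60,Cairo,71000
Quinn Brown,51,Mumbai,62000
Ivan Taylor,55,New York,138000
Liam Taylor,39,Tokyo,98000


Filter: age > 45
Sort by: salary (descending)

Filtered records (5):
  Grace Jackson, age 63, salary $144000
  Ivan Taylor, age 55, salary $138000
  Bob Thomas, age 59, salary $83000
  Rosa Jackson, age 60, salary $71000
  Quinn Brown, age 51, salary $62000

Highest salary: Grace Jackson ($144000)

Grace Jackson


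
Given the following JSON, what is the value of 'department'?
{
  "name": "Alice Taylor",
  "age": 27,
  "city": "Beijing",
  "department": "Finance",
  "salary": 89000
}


Looking up field 'department'
Value: Finance

Finance


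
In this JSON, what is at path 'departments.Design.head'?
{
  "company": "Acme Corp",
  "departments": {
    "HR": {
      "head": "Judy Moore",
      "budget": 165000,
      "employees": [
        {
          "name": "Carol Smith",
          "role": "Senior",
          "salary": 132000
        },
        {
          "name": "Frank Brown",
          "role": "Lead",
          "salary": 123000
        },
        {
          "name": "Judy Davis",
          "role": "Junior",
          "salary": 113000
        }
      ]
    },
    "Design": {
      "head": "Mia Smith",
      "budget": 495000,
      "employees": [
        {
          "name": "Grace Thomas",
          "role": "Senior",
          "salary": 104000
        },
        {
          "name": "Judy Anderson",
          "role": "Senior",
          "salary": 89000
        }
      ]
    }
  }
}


Path: departments.Design.head

Navigate:
  -> departments
  -> Design
  -> head = 'Mia Smith'

Mia Smith


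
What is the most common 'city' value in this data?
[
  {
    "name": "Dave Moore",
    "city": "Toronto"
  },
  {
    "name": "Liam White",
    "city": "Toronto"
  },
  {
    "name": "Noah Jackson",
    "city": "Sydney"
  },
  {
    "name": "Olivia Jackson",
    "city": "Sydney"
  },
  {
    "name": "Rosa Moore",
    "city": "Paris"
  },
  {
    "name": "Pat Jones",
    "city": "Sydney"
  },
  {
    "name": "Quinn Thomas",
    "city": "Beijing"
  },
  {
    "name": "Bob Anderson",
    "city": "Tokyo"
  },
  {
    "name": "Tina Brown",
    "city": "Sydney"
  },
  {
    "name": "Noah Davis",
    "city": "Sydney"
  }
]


Counting 'city' values across 10 records:

  Sydney: 5 #####
  Toronto: 2 ##
  Paris: 1 #
  Beijing: 1 #
  Tokyo: 1 #

Most common: Sydney (5 times)

Sydney (5 times)


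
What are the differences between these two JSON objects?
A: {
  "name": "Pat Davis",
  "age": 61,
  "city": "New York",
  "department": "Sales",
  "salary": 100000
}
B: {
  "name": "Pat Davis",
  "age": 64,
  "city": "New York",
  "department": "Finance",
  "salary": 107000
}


Comparing each field (in key order):
  name: same
  age: DIFFERENT
  city: same
  department: DIFFERENT
  salary: DIFFERENT
Differences:
  age: 61 -> 64
  department: Sales -> Finance
  salary: 100000 -> 107000

3 field(s) changed

3 changes: age, department, salary


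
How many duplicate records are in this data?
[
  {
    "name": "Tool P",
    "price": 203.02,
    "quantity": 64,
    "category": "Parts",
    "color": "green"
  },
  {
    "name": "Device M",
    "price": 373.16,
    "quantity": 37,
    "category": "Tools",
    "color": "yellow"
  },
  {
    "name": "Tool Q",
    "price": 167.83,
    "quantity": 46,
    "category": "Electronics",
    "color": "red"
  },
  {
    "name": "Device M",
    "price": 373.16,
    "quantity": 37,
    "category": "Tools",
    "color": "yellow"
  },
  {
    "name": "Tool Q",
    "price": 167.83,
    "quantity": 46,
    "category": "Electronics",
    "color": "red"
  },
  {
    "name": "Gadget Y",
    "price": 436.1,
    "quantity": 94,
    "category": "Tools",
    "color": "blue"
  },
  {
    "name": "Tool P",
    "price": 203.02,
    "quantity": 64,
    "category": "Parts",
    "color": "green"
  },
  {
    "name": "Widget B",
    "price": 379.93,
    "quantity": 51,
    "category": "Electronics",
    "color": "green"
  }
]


Checking 8 records for duplicates:

  Row 1: Tool P ($203.02, qty 64)
  Row 2: Device M ($373.16, qty 37)
  Row 3: Tool Q ($167.83, qty 46)
  Row 4: Device M ($373.16, qty 37) <-- DUPLICATE
  Row 5: Tool Q ($167.83, qty 46) <-- DUPLICATE
  Row 6: Gadget Y ($436.1, qty 94)
  Row 7: Tool P ($203.02, qty 64) <-- DUPLICATE
  Row 8: Widget B ($379.93, qty 51)

Duplicates found: 3
Unique records: 5

3 duplicates, 5 unique


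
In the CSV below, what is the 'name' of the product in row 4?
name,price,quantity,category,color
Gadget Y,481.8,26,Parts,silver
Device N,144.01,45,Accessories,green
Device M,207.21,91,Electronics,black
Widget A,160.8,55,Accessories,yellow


Query: Row 4 ('Widget A'), column 'name'
Value: Widget A

Widget A


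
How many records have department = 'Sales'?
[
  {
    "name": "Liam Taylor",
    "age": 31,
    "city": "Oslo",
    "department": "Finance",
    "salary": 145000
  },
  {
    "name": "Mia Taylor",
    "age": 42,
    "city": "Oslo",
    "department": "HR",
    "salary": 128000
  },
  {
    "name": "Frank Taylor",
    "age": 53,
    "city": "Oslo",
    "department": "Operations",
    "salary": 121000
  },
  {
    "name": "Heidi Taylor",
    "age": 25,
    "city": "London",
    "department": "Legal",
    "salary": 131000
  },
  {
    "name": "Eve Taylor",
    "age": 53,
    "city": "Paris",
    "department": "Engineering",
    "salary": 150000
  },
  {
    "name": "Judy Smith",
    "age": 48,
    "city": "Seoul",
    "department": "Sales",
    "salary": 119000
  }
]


Data: 6 records
Condition: department = 'Sales'

Checking each record:
  Liam Taylor: Finance
  Mia Taylor: HR
  Frank Taylor: Operations
  Heidi Taylor: Legal
  Eve Taylor: Engineering
  Judy Smith: Sales MATCH

Count: 1

1


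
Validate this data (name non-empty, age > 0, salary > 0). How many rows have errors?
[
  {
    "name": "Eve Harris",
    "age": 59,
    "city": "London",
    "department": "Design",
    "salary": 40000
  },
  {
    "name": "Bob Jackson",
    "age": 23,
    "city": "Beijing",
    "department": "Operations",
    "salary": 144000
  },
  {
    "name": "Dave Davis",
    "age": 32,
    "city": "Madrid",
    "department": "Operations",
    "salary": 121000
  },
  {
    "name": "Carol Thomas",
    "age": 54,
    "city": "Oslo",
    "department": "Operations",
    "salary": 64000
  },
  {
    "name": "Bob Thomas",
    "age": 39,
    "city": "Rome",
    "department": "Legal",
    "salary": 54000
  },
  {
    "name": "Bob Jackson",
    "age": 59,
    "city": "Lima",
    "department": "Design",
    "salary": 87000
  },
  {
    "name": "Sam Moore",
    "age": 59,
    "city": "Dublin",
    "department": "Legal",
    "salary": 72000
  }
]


Validating 7 records:
Rules: name non-empty, age > 0, salary > 0

  Row 1 (Eve Harris): OK
  Row 2 (Bob Jackson): OK
  Row 3 (Dave Davis): OK
  Row 4 (Carol Thomas): OK
  Row 5 (Bob Thomas): OK
  Row 6 (Bob Jackson): OK
  Row 7 (Sam Moore): OK

Total errors: 0

0 errors


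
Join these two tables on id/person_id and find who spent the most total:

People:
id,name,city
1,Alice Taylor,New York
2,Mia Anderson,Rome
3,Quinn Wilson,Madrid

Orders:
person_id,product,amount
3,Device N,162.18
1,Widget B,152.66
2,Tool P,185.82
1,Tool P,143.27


Join on: people.id = orders.person_id

Joined rows:
  Quinn Wilson (Madrid) bought Device N for $162.18
  Alice Taylor (New York) bought Widget B for $152.66
  Mia Anderson (Rome) bought Tool P for $185.82
  Alice Taylor (New York) bought Tool P for $143.27

Total per person:
  Alice Taylor: $295.93
  Mia Anderson: $185.82
  Quinn Wilson: $162.18

Top spender: Alice Taylor ($295.93)

Alice Taylor ($295.93)


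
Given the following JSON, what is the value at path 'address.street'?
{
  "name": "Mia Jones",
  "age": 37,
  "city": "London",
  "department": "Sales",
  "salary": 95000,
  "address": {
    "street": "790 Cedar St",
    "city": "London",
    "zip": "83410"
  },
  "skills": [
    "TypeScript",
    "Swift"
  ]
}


Query: address.street
Path: address -> street
Value: 790 Cedar St

790 Cedar St


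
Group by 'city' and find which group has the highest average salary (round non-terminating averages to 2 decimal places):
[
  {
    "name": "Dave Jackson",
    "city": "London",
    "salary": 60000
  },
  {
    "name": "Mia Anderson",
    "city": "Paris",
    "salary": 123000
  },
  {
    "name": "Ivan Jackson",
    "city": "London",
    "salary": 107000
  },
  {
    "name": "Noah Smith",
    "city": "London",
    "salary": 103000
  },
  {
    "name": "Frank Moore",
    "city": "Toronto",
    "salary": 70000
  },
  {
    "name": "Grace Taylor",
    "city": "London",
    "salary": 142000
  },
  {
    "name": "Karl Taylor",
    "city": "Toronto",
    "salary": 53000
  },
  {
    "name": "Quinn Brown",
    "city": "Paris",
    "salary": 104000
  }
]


Group by: city

Groups:
  London: 4 people, avg salary = 412000/4 = $103000
  Paris: 2 people, avg salary = 227000/2 = $113500
  Toronto: 2 people, avg salary = 123000/2 = $61500

Highest average salary: Paris ($113500)

Paris ($113500)


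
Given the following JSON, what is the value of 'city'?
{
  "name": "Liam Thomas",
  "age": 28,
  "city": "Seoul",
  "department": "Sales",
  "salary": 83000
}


Looking up field 'city'
Value: Seoul

Seoul


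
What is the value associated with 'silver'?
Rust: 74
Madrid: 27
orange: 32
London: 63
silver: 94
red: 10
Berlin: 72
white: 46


Looking up key 'silver'
Value: 94

94


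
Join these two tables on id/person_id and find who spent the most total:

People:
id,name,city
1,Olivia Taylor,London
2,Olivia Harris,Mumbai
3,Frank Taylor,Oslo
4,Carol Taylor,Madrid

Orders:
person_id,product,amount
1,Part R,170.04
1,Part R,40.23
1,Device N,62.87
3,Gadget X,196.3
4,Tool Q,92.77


Join on: people.id = orders.person_id

Joined rows:
  Olivia Taylor (London) bought Part R for $170.04
  Olivia Taylor (London) bought Part R for $40.23
  Olivia Taylor (London) bought Device N for $62.87
  Frank Taylor (Oslo) bought Gadget X for $196.3
  Carol Taylor (Madrid) bought Tool Q for $92.77

Total per person:
  Olivia Taylor: $273.14
  Frank Taylor: $196.30
  Carol Taylor: $92.77

Top spender: Olivia Taylor ($273.14)

Olivia Taylor ($273.14)


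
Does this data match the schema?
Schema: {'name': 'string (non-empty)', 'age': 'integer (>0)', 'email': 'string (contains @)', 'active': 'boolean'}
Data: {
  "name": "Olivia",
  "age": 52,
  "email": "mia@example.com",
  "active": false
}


Validating each field against schema:
  name: OK (non-empty string)
  age: OK (positive integer)
  email: OK (string with @)
  active: OK (boolean)

Result: VALID

VALID


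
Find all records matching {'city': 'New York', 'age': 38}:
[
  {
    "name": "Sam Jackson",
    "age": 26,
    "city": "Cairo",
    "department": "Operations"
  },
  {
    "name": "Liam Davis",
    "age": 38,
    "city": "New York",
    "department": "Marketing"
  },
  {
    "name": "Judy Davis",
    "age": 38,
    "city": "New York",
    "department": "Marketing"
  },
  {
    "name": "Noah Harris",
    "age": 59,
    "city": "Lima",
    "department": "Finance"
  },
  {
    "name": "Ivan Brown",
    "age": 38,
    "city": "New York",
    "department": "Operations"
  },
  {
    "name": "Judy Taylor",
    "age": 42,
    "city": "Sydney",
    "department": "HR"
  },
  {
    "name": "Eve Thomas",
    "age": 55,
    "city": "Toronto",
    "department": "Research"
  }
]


Search criteria: {'city': 'New York', 'age': 38}

Checking 7 records:
  Sam Jackson: {city: Cairo, age: 26}
  Liam Davis: {city: New York, age: 38} <-- MATCH
  Judy Davis: {city: New York, age: 38} <-- MATCH
  Noah Harris: {city: Lima, age: 59}
  Ivan Brown: {city: New York, age: 38} <-- MATCH
  Judy Taylor: {city: Sydney, age: 42}
  Eve Thomas: {city: Toronto, age: 55}

Matches: ["Liam Davis", "Judy Davis", "Ivan Brown"]

["Liam Davis", "Judy Davis", "Ivan Brown"]


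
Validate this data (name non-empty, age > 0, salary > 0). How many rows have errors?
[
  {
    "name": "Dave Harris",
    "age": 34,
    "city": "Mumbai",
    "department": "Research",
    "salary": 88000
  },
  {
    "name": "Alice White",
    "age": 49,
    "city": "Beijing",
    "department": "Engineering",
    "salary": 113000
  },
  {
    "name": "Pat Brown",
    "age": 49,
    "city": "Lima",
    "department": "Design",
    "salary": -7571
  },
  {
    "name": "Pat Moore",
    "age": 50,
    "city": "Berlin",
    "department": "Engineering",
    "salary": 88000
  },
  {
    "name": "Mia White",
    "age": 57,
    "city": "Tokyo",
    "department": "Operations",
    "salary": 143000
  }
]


Validating 5 records:
Rules: name non-empty, age > 0, salary > 0

  Row 1 (Dave Harris): OK
  Row 2 (Alice White): OK
  Row 3 (Pat Brown): negative salary: -7571
  Row 4 (Pat Moore): OK
  Row 5 (Mia White): OK

Total errors: 1

1 errors


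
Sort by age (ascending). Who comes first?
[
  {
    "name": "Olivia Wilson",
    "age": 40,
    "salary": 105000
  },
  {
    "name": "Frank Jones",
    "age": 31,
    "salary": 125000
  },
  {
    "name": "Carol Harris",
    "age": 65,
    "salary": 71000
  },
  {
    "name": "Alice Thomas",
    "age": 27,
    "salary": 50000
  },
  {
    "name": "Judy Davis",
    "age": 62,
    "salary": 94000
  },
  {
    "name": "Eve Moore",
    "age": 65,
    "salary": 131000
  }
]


Sort by: age (ascending)

Sorted order:
  1. Alice Thomas (age = 27)
  2. Frank Jones (age = 31)
  3. Olivia Wilson (age = 40)
  4. Judy Davis (age = 62)
  5. Carol Harris (age = 65)
  6. Eve Moore (age = 65)

First: Alice Thomas

Alice Thomas


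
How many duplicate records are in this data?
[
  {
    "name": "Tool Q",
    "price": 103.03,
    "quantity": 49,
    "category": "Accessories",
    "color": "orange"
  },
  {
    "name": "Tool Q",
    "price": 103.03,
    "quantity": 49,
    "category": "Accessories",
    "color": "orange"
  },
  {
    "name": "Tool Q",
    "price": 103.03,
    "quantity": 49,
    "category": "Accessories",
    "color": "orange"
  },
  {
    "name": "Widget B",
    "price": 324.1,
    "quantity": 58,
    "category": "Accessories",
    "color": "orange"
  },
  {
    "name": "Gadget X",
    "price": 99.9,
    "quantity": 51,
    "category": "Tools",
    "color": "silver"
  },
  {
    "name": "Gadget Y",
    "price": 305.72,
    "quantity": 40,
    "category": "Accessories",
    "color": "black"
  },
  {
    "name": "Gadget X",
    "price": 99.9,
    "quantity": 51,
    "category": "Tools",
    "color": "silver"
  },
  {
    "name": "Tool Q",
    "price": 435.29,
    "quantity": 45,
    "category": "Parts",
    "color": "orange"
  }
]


Checking 8 records for duplicates:

  Row 1: Tool Q ($103.03, qty 49)
  Row 2: Tool Q ($103.03, qty 49) <-- DUPLICATE
  Row 3: Tool Q ($103.03, qty 49) <-- DUPLICATE
  Row 4: Widget B ($324.1, qty 58)
  Row 5: Gadget X ($99.9, qty 51)
  Row 6: Gadget Y ($305.72, qty 40)
  Row 7: Gadget X ($99.9, qty 51) <-- DUPLICATE
  Row 8: Tool Q ($435.29, qty 45)

Duplicates found: 3
Unique records: 5

3 duplicates, 5 unique


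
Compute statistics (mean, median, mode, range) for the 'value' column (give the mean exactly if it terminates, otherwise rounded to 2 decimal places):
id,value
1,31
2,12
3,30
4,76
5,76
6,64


Data: [31, 12, 30, 76, 76, 64]
Count: 6
Sum: 289
Mean: 289/6 ≈ 48.17 (rounded to 2 decimal places)
Sorted: [12, 30, 31, 64, 76, 76]
Median: 47.5
Mode: 76 (2 times)
Range: 76 - 12 = 64
Min: 12, Max: 76

mean≈48.17, median=47.5, mode=76, range=64


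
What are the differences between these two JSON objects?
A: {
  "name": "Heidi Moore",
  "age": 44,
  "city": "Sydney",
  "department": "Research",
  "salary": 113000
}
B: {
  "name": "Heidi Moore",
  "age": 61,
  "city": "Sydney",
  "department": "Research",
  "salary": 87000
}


Comparing each field (in key order):
  name: same
  age: DIFFERENT
  city: same
  department: same
  salary: DIFFERENT
Differences:
  age: 44 -> 61
  salary: 113000 -> 87000

2 field(s) changed

2 changes: age, salary


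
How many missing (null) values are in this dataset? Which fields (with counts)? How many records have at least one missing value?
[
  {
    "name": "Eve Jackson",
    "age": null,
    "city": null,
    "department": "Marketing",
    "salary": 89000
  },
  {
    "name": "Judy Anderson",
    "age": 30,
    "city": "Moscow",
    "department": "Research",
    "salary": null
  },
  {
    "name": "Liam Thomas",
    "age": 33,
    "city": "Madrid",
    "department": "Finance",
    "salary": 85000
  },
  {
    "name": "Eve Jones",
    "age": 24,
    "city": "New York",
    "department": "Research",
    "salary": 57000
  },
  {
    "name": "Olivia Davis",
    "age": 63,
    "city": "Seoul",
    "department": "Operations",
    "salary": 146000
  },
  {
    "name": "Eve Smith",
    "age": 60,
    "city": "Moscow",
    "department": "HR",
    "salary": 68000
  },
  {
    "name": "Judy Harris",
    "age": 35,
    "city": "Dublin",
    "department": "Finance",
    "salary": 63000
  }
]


Checking for missing (null) values in 7 records:

  Eve Jackson: age, city
  Judy Anderson: salary
  Liam Thomas: complete
  Eve Jones: complete
  Olivia Davis: complete
  Eve Smith: complete
  Judy Harris: complete

Per field:
  name: 0 missing
  age: 1 missing
  city: 1 missing
  department: 0 missing
  salary: 1 missing

Total missing values: 3
Records with any missing: 2

3 missing values (age: 1, city: 1, salary: 1); 2 incomplete records


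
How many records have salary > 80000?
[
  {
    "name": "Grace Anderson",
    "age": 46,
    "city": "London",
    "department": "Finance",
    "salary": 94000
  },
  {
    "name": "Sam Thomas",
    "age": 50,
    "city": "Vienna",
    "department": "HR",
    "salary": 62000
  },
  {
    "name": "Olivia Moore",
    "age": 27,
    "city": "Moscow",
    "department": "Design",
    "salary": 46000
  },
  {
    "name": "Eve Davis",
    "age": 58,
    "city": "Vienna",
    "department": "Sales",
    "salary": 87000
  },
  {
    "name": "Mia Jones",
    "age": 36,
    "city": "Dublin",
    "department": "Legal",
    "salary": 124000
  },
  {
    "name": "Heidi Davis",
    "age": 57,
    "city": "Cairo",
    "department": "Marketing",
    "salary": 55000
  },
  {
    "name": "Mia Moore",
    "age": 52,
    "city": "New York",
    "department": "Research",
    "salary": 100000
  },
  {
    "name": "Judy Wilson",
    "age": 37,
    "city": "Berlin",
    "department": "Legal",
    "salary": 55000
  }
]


Data: 8 records
Condition: salary > 80000

Checking each record:
  Grace Anderson: 94000 MATCH
  Sam Thomas: 62000
  Olivia Moore: 46000
  Eve Davis: 87000 MATCH
  Mia Jones: 124000 MATCH
  Heidi Davis: 55000
  Mia Moore: 100000 MATCH
  Judy Wilson: 55000

Count: 4

4


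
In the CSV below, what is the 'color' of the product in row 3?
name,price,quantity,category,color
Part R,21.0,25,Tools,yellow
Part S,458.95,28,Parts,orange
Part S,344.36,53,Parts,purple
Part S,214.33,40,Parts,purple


Query: Row 3 ('Part S'), column 'color'
Value: purple

purple


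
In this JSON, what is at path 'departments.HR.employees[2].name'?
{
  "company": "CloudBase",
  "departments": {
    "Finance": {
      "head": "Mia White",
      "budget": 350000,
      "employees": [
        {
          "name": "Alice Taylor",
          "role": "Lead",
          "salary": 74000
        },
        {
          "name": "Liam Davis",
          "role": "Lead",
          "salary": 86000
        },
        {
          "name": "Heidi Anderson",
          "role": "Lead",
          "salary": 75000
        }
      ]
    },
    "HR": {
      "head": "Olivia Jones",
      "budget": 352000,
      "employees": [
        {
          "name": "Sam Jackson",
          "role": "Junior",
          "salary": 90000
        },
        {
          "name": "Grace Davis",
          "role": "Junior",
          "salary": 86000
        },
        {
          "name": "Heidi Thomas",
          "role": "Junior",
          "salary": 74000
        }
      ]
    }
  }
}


Path: departments.HR.employees[2].name

Navigate:
  -> departments
  -> HR
  -> employees[2].name = 'Heidi Thomas'

Heidi Thomas
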